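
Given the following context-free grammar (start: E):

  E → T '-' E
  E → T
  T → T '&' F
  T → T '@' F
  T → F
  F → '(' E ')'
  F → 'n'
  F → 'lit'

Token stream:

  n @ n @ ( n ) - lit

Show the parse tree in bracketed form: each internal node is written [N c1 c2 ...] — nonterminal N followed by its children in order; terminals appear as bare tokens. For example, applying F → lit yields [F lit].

[E [T [T [T [F n]] @ [F n]] @ [F ( [E [T [F n]]] )]] - [E [T [F lit]]]]

E
T - E
T @ F - E
T @ F @ F - E
F @ F @ F - E
n @ F @ F - E
n @ n @ F - E
n @ n @ ( E ) - E
n @ n @ ( T ) - E
n @ n @ ( F ) - E
n @ n @ ( n ) - E
n @ n @ ( n ) - T
n @ n @ ( n ) - F
n @ n @ ( n ) - lit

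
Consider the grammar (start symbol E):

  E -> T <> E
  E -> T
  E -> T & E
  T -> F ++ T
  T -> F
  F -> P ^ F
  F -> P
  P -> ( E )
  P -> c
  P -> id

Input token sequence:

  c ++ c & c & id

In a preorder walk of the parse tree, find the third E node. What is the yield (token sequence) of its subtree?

[E [T [F [P c]] ++ [T [F [P c]]]] & [E [T [F [P c]]] & [E [T [F [P id]]]]]]

id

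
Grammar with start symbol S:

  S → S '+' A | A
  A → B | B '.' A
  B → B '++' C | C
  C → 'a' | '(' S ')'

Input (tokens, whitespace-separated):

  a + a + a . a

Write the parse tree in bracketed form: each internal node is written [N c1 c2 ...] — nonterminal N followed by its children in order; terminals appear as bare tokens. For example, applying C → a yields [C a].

S
S + A
S + A + A
A + A + A
B + A + A
C + A + A
a + A + A
a + B + A
a + C + A
a + a + A
a + a + B . A
a + a + C . A
a + a + a . A
a + a + a . B
a + a + a . C
a + a + a . a

[S [S [S [A [B [C a]]]] + [A [B [C a]]]] + [A [B [C a]] . [A [B [C a]]]]]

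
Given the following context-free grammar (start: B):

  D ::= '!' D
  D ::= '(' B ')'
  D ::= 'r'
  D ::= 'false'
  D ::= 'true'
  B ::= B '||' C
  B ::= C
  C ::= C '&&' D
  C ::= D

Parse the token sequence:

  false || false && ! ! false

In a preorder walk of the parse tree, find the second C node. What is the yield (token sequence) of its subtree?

[B [B [C [D false]]] || [C [C [D false]] && [D ! [D ! [D false]]]]]

false && ! ! false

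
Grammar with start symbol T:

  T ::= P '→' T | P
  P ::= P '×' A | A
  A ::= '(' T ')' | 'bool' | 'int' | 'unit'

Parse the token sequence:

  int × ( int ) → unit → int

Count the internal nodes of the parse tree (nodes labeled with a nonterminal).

14

[T [P [P [A int]] × [A ( [T [P [A int]]] )]] → [T [P [A unit]] → [T [P [A int]]]]]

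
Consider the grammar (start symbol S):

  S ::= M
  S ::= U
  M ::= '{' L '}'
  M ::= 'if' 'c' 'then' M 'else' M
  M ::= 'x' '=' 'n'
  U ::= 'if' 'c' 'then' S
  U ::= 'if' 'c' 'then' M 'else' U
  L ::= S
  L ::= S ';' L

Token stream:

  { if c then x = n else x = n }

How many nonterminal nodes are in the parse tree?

7

[S [M { [L [S [M if c then [M x = n] else [M x = n]]]] }]]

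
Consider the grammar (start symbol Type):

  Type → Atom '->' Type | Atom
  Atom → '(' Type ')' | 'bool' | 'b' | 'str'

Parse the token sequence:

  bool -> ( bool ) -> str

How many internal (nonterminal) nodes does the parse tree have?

[Type [Atom bool] -> [Type [Atom ( [Type [Atom bool]] )] -> [Type [Atom str]]]]

8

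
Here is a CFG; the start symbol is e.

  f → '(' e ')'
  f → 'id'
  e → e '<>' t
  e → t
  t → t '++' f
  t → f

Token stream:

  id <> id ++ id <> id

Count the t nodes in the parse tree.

4

[e [e [e [t [f id]]] <> [t [t [f id]] ++ [f id]]] <> [t [f id]]]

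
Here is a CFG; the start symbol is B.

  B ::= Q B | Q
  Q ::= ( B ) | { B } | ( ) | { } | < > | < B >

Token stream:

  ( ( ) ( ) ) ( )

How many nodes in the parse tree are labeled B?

[B [Q ( [B [Q ( )] [B [Q ( )]]] )] [B [Q ( )]]]

4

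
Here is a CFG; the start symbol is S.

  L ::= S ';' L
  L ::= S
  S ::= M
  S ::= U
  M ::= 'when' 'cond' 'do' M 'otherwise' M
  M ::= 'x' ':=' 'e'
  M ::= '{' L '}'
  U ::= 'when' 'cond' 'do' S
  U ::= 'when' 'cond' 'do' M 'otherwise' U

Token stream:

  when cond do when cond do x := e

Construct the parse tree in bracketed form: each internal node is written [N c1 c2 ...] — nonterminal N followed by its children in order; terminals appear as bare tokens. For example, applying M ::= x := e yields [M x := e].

S
U
when cond do S
when cond do U
when cond do when cond do S
when cond do when cond do M
when cond do when cond do x := e

[S [U when cond do [S [U when cond do [S [M x := e]]]]]]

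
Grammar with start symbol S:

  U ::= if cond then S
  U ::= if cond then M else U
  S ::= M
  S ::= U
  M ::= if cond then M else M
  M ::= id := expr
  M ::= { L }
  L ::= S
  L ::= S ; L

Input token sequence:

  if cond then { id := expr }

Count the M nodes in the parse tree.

2

[S [U if cond then [S [M { [L [S [M id := expr]]] }]]]]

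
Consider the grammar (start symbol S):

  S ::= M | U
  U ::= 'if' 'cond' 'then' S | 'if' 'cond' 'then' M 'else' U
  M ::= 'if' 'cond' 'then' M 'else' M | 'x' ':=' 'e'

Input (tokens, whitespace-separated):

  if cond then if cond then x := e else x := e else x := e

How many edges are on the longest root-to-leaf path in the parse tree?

4

[S [M if cond then [M if cond then [M x := e] else [M x := e]] else [M x := e]]]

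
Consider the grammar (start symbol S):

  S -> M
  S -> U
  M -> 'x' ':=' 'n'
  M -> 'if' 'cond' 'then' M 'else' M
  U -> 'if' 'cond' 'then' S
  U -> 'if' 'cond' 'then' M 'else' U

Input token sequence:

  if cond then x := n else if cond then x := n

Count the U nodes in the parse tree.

[S [U if cond then [M x := n] else [U if cond then [S [M x := n]]]]]

2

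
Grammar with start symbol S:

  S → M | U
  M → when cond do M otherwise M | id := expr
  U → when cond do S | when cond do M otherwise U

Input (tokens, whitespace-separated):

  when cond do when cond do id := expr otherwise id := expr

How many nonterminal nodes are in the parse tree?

6

[S [U when cond do [S [M when cond do [M id := expr] otherwise [M id := expr]]]]]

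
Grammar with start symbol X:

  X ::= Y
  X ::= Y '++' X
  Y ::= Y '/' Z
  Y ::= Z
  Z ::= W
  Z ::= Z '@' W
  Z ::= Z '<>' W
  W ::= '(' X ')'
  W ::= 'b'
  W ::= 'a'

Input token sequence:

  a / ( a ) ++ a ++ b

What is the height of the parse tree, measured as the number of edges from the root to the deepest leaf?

8

[X [Y [Y [Z [W a]]] / [Z [W ( [X [Y [Z [W a]]]] )]]] ++ [X [Y [Z [W a]]] ++ [X [Y [Z [W b]]]]]]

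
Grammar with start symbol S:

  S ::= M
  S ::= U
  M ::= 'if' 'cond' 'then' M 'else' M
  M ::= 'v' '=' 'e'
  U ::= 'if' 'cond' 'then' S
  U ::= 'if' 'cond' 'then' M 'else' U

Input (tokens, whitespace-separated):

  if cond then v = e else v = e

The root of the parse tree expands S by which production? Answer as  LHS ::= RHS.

S ::= M

[S [M if cond then [M v = e] else [M v = e]]]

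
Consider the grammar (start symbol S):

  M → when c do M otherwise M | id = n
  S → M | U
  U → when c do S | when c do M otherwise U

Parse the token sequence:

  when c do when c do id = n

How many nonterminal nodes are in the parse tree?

[S [U when c do [S [U when c do [S [M id = n]]]]]]

6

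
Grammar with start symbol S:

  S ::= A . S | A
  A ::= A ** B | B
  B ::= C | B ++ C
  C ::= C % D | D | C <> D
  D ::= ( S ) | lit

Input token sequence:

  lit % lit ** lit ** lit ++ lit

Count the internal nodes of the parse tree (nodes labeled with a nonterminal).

18

[S [A [A [A [B [C [C [D lit]] % [D lit]]]] ** [B [C [D lit]]]] ** [B [B [C [D lit]]] ++ [C [D lit]]]]]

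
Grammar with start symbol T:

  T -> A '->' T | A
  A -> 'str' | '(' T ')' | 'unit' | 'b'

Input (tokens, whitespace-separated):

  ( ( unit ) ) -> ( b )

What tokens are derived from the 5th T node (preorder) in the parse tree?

[T [A ( [T [A ( [T [A unit]] )]] )] -> [T [A ( [T [A b]] )]]]

b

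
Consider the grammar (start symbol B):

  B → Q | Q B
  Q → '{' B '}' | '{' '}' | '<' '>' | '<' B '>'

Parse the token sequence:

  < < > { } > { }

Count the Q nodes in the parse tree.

4

[B [Q < [B [Q < >] [B [Q { }]]] >] [B [Q { }]]]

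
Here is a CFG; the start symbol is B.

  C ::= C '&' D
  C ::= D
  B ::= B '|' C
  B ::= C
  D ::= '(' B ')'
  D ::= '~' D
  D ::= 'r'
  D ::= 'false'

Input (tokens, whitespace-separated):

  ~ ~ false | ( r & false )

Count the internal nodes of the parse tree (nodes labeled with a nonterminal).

[B [B [C [D ~ [D ~ [D false]]]]] | [C [D ( [B [C [C [D r]] & [D false]]] )]]]

13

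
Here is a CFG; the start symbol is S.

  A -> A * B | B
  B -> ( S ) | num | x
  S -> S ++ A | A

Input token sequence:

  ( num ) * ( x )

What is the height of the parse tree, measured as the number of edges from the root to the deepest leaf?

7

[S [A [A [B ( [S [A [B num]]] )]] * [B ( [S [A [B x]]] )]]]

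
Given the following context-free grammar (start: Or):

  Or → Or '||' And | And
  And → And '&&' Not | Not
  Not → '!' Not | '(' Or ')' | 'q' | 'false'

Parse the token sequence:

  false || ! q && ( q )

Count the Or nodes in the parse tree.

3

[Or [Or [And [Not false]]] || [And [And [Not ! [Not q]]] && [Not ( [Or [And [Not q]]] )]]]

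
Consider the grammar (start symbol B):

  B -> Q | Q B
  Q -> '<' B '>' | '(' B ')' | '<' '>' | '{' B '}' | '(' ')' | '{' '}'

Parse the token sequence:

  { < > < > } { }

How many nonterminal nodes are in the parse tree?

[B [Q { [B [Q < >] [B [Q < >]]] }] [B [Q { }]]]

8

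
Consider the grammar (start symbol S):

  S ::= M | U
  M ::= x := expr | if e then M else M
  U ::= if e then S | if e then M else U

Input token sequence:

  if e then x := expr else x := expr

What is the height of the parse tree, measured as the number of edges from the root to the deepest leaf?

[S [M if e then [M x := expr] else [M x := expr]]]

3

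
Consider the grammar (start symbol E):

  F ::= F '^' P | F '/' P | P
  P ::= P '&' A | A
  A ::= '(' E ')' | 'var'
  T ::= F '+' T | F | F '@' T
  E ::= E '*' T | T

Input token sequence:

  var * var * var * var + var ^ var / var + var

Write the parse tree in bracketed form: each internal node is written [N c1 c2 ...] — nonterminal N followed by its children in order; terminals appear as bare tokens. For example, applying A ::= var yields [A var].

[E [E [E [E [T [F [P [A var]]]]] * [T [F [P [A var]]]]] * [T [F [P [A var]]]]] * [T [F [P [A var]]] + [T [F [F [F [P [A var]]] ^ [P [A var]]] / [P [A var]]] + [T [F [P [A var]]]]]]]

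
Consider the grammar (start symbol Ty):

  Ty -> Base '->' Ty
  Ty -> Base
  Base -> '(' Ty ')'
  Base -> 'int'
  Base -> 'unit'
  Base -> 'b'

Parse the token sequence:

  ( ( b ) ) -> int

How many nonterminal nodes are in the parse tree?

[Ty [Base ( [Ty [Base ( [Ty [Base b]] )]] )] -> [Ty [Base int]]]

8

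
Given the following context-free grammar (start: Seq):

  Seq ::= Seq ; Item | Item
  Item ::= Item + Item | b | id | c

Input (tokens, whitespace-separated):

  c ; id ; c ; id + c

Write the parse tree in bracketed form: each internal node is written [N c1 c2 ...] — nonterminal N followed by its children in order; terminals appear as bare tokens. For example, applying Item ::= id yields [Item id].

Seq
Seq ; Item
Seq ; Item ; Item
Seq ; Item ; Item ; Item
Item ; Item ; Item ; Item
c ; Item ; Item ; Item
c ; id ; Item ; Item
c ; id ; c ; Item
c ; id ; c ; Item + Item
c ; id ; c ; id + Item
c ; id ; c ; id + c

[Seq [Seq [Seq [Seq [Item c]] ; [Item id]] ; [Item c]] ; [Item [Item id] + [Item c]]]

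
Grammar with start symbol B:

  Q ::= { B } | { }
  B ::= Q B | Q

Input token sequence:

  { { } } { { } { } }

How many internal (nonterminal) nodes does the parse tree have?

[B [Q { [B [Q { }]] }] [B [Q { [B [Q { }] [B [Q { }]]] }]]]

10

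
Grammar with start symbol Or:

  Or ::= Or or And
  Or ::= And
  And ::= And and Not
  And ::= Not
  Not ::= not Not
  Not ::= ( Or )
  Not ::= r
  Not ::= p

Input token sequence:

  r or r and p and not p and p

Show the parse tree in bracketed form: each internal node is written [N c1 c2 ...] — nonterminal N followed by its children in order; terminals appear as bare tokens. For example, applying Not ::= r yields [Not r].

[Or [Or [And [Not r]]] or [And [And [And [And [Not r]] and [Not p]] and [Not not [Not p]]] and [Not p]]]

Or
Or or And
And or And
Not or And
r or And
r or And and Not
r or And and Not and Not
r or And and Not and Not and Not
r or Not and Not and Not and Not
r or r and Not and Not and Not
r or r and p and Not and Not
r or r and p and not Not and Not
r or r and p and not p and Not
r or r and p and not p and p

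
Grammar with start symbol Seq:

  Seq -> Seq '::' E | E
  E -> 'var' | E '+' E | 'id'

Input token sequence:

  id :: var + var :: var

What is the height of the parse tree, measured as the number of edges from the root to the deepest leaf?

4

[Seq [Seq [Seq [E id]] :: [E [E var] + [E var]]] :: [E var]]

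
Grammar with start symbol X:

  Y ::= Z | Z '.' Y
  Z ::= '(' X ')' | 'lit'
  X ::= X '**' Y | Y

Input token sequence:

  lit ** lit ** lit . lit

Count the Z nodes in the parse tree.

4

[X [X [X [Y [Z lit]]] ** [Y [Z lit]]] ** [Y [Z lit] . [Y [Z lit]]]]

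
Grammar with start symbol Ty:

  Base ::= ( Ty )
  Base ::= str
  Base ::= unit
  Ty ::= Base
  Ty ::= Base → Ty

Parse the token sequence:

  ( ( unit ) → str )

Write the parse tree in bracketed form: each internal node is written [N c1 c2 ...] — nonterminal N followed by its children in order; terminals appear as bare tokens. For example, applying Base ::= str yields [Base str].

Ty
Base
( Ty )
( Base → Ty )
( ( Ty ) → Ty )
( ( Base ) → Ty )
( ( unit ) → Ty )
( ( unit ) → Base )
( ( unit ) → str )

[Ty [Base ( [Ty [Base ( [Ty [Base unit]] )] → [Ty [Base str]]] )]]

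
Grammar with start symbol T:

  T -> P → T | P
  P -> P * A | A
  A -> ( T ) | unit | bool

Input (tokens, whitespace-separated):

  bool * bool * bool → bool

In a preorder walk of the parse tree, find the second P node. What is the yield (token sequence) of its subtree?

[T [P [P [P [A bool]] * [A bool]] * [A bool]] → [T [P [A bool]]]]

bool * bool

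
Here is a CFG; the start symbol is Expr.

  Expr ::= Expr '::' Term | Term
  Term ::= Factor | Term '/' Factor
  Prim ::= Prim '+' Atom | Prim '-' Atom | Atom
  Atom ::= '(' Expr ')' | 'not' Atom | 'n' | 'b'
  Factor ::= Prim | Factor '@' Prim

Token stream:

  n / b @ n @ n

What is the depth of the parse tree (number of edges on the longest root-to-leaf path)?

[Expr [Term [Term [Factor [Prim [Atom n]]]] / [Factor [Factor [Factor [Prim [Atom b]]] @ [Prim [Atom n]]] @ [Prim [Atom n]]]]]

7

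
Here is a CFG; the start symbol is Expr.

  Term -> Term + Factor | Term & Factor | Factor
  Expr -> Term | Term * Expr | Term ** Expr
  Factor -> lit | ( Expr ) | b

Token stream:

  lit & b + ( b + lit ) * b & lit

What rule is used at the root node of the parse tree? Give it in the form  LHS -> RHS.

Expr -> Term * Expr

[Expr [Term [Term [Term [Factor lit]] & [Factor b]] + [Factor ( [Expr [Term [Term [Factor b]] + [Factor lit]]] )]] * [Expr [Term [Term [Factor b]] & [Factor lit]]]]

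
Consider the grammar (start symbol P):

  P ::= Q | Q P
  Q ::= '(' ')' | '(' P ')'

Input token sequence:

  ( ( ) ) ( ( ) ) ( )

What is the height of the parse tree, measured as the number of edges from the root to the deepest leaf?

5

[P [Q ( [P [Q ( )]] )] [P [Q ( [P [Q ( )]] )] [P [Q ( )]]]]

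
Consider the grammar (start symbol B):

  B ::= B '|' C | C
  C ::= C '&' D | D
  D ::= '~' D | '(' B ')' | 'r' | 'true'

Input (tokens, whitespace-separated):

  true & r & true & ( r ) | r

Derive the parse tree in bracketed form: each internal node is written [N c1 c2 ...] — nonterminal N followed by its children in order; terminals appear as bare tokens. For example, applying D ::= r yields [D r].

[B [B [C [C [C [C [D true]] & [D r]] & [D true]] & [D ( [B [C [D r]]] )]]] | [C [D r]]]

B
B | C
C | C
C & D | C
C & D & D | C
C & D & D & D | C
D & D & D & D | C
true & D & D & D | C
true & r & D & D | C
true & r & true & D | C
true & r & true & ( B ) | C
true & r & true & ( C ) | C
true & r & true & ( D ) | C
true & r & true & ( r ) | C
true & r & true & ( r ) | D
true & r & true & ( r ) | r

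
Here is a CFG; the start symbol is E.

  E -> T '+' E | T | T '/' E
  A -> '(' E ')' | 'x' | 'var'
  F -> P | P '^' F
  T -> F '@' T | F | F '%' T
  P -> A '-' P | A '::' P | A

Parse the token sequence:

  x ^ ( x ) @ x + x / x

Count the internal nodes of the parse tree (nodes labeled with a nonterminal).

[E [T [F [P [A x]] ^ [F [P [A ( [E [T [F [P [A x]]]]] )]]]] @ [T [F [P [A x]]]]] + [E [T [F [P [A x]]]] / [E [T [F [P [A x]]]]]]]

27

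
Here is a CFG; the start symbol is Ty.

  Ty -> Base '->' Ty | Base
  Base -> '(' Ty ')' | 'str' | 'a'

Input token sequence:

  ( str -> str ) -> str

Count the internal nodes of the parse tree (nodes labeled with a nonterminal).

8

[Ty [Base ( [Ty [Base str] -> [Ty [Base str]]] )] -> [Ty [Base str]]]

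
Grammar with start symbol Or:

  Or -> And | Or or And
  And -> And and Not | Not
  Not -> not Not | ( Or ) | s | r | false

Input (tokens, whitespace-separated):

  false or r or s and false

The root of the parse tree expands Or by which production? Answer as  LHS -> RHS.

[Or [Or [Or [And [Not false]]] or [And [Not r]]] or [And [And [Not s]] and [Not false]]]

Or -> Or or And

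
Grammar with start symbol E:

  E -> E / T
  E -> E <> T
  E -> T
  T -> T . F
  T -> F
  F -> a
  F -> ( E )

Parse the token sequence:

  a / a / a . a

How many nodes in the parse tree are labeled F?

4

[E [E [E [T [F a]]] / [T [F a]]] / [T [T [F a]] . [F a]]]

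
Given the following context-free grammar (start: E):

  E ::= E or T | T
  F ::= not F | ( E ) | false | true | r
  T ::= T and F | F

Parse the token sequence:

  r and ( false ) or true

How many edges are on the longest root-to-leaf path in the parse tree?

[E [E [T [T [F r]] and [F ( [E [T [F false]]] )]]] or [T [F true]]]

7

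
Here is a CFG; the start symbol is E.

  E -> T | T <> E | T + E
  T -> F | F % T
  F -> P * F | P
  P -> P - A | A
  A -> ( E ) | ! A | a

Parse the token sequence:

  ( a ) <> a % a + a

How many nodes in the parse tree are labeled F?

[E [T [F [P [A ( [E [T [F [P [A a]]]]] )]]]] <> [E [T [F [P [A a]]] % [T [F [P [A a]]]]] + [E [T [F [P [A a]]]]]]]

5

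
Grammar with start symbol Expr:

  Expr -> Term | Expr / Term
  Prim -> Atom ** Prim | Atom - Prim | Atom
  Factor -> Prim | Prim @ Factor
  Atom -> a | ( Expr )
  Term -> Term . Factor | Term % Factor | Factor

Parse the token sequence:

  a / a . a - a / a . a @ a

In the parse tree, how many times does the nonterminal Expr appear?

[Expr [Expr [Expr [Term [Factor [Prim [Atom a]]]]] / [Term [Term [Factor [Prim [Atom a]]]] . [Factor [Prim [Atom a] - [Prim [Atom a]]]]]] / [Term [Term [Factor [Prim [Atom a]]]] . [Factor [Prim [Atom a]] @ [Factor [Prim [Atom a]]]]]]

3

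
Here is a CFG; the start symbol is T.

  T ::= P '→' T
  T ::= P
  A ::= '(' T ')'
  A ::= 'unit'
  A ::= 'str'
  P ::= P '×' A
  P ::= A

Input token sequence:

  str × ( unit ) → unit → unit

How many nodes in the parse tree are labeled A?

[T [P [P [A str]] × [A ( [T [P [A unit]]] )]] → [T [P [A unit]] → [T [P [A unit]]]]]

5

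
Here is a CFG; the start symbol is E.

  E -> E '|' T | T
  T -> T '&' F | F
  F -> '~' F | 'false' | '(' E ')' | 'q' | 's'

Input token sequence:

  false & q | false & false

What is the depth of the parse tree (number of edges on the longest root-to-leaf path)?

[E [E [T [T [F false]] & [F q]]] | [T [T [F false]] & [F false]]]

5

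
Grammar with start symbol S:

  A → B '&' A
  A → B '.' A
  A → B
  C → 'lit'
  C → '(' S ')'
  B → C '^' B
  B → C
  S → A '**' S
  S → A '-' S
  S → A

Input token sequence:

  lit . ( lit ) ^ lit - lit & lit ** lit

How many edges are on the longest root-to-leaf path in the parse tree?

[S [A [B [C lit]] . [A [B [C ( [S [A [B [C lit]]]] )] ^ [B [C lit]]]]] - [S [A [B [C lit]] & [A [B [C lit]]]] ** [S [A [B [C lit]]]]]]

9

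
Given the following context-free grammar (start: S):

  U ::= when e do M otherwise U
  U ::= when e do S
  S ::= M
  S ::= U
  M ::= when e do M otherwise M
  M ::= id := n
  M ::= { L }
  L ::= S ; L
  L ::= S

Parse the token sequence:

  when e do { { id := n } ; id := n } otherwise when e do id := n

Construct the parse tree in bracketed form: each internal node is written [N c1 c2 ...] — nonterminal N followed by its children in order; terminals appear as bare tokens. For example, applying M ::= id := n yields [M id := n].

S
U
when e do M otherwise U
when e do { L } otherwise U
when e do { S ; L } otherwise U
when e do { M ; L } otherwise U
when e do { { L } ; L } otherwise U
when e do { { S } ; L } otherwise U
when e do { { M } ; L } otherwise U
when e do { { id := n } ; L } otherwise U
when e do { { id := n } ; S } otherwise U
when e do { { id := n } ; M } otherwise U
when e do { { id := n } ; id := n } otherwise U
when e do { { id := n } ; id := n } otherwise when e do S
when e do { { id := n } ; id := n } otherwise when e do M
when e do { { id := n } ; id := n } otherwise when e do id := n

[S [U when e do [M { [L [S [M { [L [S [M id := n]]] }]] ; [L [S [M id := n]]]] }] otherwise [U when e do [S [M id := n]]]]]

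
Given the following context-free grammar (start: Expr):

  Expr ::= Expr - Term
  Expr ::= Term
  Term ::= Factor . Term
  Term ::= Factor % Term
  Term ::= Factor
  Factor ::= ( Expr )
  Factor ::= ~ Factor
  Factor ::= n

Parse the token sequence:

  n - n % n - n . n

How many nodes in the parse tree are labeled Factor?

[Expr [Expr [Expr [Term [Factor n]]] - [Term [Factor n] % [Term [Factor n]]]] - [Term [Factor n] . [Term [Factor n]]]]

5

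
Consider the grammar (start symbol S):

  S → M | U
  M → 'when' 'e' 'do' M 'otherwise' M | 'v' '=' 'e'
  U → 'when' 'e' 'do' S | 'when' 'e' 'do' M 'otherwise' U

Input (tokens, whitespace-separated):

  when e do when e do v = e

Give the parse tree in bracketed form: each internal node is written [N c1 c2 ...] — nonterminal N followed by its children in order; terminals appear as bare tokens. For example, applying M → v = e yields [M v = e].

[S [U when e do [S [U when e do [S [M v = e]]]]]]

S
U
when e do S
when e do U
when e do when e do S
when e do when e do M
when e do when e do v = e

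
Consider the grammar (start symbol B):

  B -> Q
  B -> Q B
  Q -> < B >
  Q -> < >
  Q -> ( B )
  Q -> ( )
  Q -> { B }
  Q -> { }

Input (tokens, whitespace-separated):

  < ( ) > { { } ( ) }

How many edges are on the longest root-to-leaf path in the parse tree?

[B [Q < [B [Q ( )]] >] [B [Q { [B [Q { }] [B [Q ( )]]] }]]]

6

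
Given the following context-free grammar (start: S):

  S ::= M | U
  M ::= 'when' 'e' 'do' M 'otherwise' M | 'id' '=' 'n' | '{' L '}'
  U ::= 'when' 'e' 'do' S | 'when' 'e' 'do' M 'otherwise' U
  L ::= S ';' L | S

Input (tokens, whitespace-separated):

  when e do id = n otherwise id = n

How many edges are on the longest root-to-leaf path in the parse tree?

[S [M when e do [M id = n] otherwise [M id = n]]]

3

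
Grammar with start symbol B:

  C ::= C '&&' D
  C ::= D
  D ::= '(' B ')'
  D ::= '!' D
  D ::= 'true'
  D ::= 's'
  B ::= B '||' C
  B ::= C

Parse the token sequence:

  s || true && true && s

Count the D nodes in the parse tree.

[B [B [C [D s]]] || [C [C [C [D true]] && [D true]] && [D s]]]

4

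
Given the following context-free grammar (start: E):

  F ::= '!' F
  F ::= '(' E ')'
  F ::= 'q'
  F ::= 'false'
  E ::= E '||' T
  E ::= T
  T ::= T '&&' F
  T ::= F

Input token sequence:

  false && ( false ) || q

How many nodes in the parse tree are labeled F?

4

[E [E [T [T [F false]] && [F ( [E [T [F false]]] )]]] || [T [F q]]]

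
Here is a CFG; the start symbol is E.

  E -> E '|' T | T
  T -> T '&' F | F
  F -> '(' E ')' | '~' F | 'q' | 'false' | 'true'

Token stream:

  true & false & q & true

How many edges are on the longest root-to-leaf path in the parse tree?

6

[E [T [T [T [T [F true]] & [F false]] & [F q]] & [F true]]]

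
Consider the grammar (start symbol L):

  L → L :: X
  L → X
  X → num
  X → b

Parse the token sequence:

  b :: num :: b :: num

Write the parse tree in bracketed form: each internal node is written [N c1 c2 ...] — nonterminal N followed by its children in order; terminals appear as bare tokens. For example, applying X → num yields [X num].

L
L :: X
L :: X :: X
L :: X :: X :: X
X :: X :: X :: X
b :: X :: X :: X
b :: num :: X :: X
b :: num :: b :: X
b :: num :: b :: num

[L [L [L [L [X b]] :: [X num]] :: [X b]] :: [X num]]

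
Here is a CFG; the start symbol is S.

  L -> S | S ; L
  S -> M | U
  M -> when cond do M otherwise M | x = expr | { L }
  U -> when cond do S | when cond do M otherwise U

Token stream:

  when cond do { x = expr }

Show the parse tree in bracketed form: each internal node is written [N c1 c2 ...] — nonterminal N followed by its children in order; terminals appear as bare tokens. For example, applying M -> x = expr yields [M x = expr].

[S [U when cond do [S [M { [L [S [M x = expr]]] }]]]]

S
U
when cond do S
when cond do M
when cond do { L }
when cond do { S }
when cond do { M }
when cond do { x = expr }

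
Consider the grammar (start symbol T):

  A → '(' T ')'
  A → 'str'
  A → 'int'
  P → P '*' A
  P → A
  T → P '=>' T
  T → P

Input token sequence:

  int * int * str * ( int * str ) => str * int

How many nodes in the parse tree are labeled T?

[T [P [P [P [P [A int]] * [A int]] * [A str]] * [A ( [T [P [P [A int]] * [A str]]] )]] => [T [P [P [A str]] * [A int]]]]

3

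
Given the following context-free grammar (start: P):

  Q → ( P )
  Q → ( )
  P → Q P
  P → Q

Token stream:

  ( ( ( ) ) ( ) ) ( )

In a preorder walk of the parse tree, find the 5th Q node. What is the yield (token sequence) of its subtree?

( )

[P [Q ( [P [Q ( [P [Q ( )]] )] [P [Q ( )]]] )] [P [Q ( )]]]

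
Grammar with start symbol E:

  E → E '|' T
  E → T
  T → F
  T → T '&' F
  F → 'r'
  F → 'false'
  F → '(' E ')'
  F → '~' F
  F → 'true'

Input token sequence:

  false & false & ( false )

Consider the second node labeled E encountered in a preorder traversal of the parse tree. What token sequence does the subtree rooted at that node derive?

[E [T [T [T [F false]] & [F false]] & [F ( [E [T [F false]]] )]]]

false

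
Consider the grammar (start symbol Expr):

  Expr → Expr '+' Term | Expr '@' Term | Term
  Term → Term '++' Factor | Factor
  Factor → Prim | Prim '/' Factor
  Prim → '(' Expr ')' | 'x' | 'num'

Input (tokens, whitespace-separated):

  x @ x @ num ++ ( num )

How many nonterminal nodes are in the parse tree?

[Expr [Expr [Expr [Term [Factor [Prim x]]]] @ [Term [Factor [Prim x]]]] @ [Term [Term [Factor [Prim num]]] ++ [Factor [Prim ( [Expr [Term [Factor [Prim num]]]] )]]]]

19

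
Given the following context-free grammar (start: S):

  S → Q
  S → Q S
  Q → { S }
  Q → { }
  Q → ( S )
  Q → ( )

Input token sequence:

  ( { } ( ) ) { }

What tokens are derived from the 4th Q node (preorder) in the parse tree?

[S [Q ( [S [Q { }] [S [Q ( )]]] )] [S [Q { }]]]

{ }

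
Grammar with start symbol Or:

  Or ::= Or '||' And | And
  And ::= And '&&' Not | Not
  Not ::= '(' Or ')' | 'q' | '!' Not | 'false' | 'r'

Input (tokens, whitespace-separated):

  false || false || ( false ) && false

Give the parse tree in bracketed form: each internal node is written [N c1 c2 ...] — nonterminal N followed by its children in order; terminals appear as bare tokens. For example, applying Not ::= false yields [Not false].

Or
Or || And
Or || And || And
And || And || And
Not || And || And
false || And || And
false || Not || And
false || false || And
false || false || And && Not
false || false || Not && Not
false || false || ( Or ) && Not
false || false || ( And ) && Not
false || false || ( Not ) && Not
false || false || ( false ) && Not
false || false || ( false ) && false

[Or [Or [Or [And [Not false]]] || [And [Not false]]] || [And [And [Not ( [Or [And [Not false]]] )]] && [Not false]]]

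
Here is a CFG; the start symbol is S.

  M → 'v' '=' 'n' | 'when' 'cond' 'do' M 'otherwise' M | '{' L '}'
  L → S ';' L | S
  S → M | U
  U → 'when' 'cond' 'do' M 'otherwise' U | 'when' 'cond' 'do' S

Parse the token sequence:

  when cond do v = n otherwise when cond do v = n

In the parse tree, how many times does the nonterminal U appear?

2

[S [U when cond do [M v = n] otherwise [U when cond do [S [M v = n]]]]]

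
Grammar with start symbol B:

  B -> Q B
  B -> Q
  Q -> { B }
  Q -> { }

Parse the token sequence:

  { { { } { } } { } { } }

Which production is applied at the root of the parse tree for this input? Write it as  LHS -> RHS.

B -> Q

[B [Q { [B [Q { [B [Q { }] [B [Q { }]]] }] [B [Q { }] [B [Q { }]]]] }]]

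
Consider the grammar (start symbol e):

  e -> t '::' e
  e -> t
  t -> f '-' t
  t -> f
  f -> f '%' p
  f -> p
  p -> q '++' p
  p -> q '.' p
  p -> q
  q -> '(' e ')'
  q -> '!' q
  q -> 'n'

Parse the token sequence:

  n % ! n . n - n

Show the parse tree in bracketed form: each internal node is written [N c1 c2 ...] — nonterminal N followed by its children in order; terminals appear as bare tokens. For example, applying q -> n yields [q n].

[e [t [f [f [p [q n]]] % [p [q ! [q n]] . [p [q n]]]] - [t [f [p [q n]]]]]]

e
t
f - t
f % p - t
p % p - t
q % p - t
n % p - t
n % q . p - t
n % ! q . p - t
n % ! n . p - t
n % ! n . q - t
n % ! n . n - t
n % ! n . n - f
n % ! n . n - p
n % ! n . n - q
n % ! n . n - n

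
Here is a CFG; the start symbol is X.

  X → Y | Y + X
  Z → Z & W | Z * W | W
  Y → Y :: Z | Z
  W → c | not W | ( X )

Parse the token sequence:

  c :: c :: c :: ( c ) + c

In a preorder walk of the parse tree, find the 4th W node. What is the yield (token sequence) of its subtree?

( c )

[X [Y [Y [Y [Y [Z [W c]]] :: [Z [W c]]] :: [Z [W c]]] :: [Z [W ( [X [Y [Z [W c]]]] )]]] + [X [Y [Z [W c]]]]]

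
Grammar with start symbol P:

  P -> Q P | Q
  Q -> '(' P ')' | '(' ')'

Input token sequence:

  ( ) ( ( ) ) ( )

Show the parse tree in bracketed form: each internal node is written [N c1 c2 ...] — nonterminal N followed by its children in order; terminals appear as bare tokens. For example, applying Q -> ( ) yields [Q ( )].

[P [Q ( )] [P [Q ( [P [Q ( )]] )] [P [Q ( )]]]]

P
Q P
( ) P
( ) Q P
( ) ( P ) P
( ) ( Q ) P
( ) ( ( ) ) P
( ) ( ( ) ) Q
( ) ( ( ) ) ( )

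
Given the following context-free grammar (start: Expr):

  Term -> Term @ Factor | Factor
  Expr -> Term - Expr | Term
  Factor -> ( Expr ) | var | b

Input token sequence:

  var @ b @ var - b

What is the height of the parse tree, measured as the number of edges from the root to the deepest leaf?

5

[Expr [Term [Term [Term [Factor var]] @ [Factor b]] @ [Factor var]] - [Expr [Term [Factor b]]]]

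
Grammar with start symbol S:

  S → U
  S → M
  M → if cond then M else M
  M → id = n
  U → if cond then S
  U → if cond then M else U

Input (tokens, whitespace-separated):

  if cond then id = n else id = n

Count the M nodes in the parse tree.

[S [M if cond then [M id = n] else [M id = n]]]

3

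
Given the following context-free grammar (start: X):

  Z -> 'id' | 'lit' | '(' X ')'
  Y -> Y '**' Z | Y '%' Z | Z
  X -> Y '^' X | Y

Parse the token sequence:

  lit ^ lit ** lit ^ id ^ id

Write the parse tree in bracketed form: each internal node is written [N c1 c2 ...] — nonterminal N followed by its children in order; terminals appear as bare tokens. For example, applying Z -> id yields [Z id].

[X [Y [Z lit]] ^ [X [Y [Y [Z lit]] ** [Z lit]] ^ [X [Y [Z id]] ^ [X [Y [Z id]]]]]]

X
Y ^ X
Z ^ X
lit ^ X
lit ^ Y ^ X
lit ^ Y ** Z ^ X
lit ^ Z ** Z ^ X
lit ^ lit ** Z ^ X
lit ^ lit ** lit ^ X
lit ^ lit ** lit ^ Y ^ X
lit ^ lit ** lit ^ Z ^ X
lit ^ lit ** lit ^ id ^ X
lit ^ lit ** lit ^ id ^ Y
lit ^ lit ** lit ^ id ^ Z
lit ^ lit ** lit ^ id ^ id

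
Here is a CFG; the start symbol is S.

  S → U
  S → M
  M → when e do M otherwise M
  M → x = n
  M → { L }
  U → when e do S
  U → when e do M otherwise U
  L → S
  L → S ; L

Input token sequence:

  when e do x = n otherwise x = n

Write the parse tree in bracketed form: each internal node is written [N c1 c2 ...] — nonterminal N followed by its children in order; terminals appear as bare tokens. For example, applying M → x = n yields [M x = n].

[S [M when e do [M x = n] otherwise [M x = n]]]

S
M
when e do M otherwise M
when e do x = n otherwise M
when e do x = n otherwise x = n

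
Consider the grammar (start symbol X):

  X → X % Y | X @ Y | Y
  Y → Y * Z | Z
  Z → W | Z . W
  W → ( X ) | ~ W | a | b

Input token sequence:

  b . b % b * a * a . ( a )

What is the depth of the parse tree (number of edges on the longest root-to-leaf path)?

8

[X [X [Y [Z [Z [W b]] . [W b]]]] % [Y [Y [Y [Z [W b]]] * [Z [W a]]] * [Z [Z [W a]] . [W ( [X [Y [Z [W a]]]] )]]]]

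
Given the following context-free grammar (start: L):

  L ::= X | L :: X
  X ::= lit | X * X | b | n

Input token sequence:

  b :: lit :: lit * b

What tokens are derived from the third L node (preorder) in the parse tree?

[L [L [L [X b]] :: [X lit]] :: [X [X lit] * [X b]]]

b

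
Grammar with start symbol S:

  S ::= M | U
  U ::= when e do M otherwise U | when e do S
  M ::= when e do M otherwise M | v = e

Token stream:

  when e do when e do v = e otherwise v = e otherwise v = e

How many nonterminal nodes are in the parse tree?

[S [M when e do [M when e do [M v = e] otherwise [M v = e]] otherwise [M v = e]]]

6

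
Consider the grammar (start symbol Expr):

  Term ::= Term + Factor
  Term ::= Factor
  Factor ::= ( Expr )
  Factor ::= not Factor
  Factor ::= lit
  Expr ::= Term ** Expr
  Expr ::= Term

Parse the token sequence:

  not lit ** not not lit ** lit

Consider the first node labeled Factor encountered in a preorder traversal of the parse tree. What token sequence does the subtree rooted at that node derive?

[Expr [Term [Factor not [Factor lit]]] ** [Expr [Term [Factor not [Factor not [Factor lit]]]] ** [Expr [Term [Factor lit]]]]]

not lit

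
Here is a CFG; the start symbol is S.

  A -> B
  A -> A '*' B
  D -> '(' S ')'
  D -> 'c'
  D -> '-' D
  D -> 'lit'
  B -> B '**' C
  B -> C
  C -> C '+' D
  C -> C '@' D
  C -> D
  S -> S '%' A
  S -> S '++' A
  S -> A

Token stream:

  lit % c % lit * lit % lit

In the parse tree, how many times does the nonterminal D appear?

5

[S [S [S [S [A [B [C [D lit]]]]] % [A [B [C [D c]]]]] % [A [A [B [C [D lit]]]] * [B [C [D lit]]]]] % [A [B [C [D lit]]]]]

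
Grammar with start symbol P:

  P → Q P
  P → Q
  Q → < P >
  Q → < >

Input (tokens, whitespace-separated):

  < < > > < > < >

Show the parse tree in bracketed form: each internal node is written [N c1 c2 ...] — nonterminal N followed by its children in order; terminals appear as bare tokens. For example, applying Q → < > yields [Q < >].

[P [Q < [P [Q < >]] >] [P [Q < >] [P [Q < >]]]]

P
Q P
< P > P
< Q > P
< < > > P
< < > > Q P
< < > > < > P
< < > > < > Q
< < > > < > < >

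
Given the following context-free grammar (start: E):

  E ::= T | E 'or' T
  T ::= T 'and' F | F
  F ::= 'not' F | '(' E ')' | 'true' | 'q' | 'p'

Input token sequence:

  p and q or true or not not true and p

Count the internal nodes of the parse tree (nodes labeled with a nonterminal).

[E [E [E [T [T [F p]] and [F q]]] or [T [F true]]] or [T [T [F not [F not [F true]]]] and [F p]]]

15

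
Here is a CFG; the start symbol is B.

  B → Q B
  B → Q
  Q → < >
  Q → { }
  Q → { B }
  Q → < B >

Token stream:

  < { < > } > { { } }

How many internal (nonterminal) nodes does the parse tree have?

[B [Q < [B [Q { [B [Q < >]] }]] >] [B [Q { [B [Q { }]] }]]]

10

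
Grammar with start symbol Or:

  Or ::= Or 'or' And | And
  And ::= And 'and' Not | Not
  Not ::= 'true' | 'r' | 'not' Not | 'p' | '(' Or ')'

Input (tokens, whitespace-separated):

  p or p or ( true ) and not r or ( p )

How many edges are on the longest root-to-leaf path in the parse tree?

8

[Or [Or [Or [Or [And [Not p]]] or [And [Not p]]] or [And [And [Not ( [Or [And [Not true]]] )]] and [Not not [Not r]]]] or [And [Not ( [Or [And [Not p]]] )]]]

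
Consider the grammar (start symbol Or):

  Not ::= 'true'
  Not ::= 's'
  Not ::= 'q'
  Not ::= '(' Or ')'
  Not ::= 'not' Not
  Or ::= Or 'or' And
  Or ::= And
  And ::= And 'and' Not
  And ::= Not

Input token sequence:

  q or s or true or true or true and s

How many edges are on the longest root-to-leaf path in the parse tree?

7

[Or [Or [Or [Or [Or [And [Not q]]] or [And [Not s]]] or [And [Not true]]] or [And [Not true]]] or [And [And [Not true]] and [Not s]]]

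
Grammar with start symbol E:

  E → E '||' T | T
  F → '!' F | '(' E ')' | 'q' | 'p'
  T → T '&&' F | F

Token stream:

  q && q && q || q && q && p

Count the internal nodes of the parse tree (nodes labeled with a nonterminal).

14

[E [E [T [T [T [F q]] && [F q]] && [F q]]] || [T [T [T [F q]] && [F q]] && [F p]]]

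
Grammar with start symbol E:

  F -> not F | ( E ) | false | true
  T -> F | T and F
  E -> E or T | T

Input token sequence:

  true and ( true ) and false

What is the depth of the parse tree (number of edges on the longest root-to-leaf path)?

[E [T [T [T [F true]] and [F ( [E [T [F true]]] )]] and [F false]]]

7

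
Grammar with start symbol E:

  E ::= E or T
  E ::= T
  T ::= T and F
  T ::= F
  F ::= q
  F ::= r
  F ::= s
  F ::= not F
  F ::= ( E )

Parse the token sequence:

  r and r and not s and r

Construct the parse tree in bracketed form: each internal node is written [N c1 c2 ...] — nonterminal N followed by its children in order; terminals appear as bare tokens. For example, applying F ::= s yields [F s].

[E [T [T [T [T [F r]] and [F r]] and [F not [F s]]] and [F r]]]

E
T
T and F
T and F and F
T and F and F and F
F and F and F and F
r and F and F and F
r and r and F and F
r and r and not F and F
r and r and not s and F
r and r and not s and r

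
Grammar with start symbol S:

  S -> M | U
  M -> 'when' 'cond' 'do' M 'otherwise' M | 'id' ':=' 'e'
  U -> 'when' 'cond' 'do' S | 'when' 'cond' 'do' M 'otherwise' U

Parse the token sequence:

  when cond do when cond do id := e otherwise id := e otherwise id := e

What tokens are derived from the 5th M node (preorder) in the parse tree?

id := e

[S [M when cond do [M when cond do [M id := e] otherwise [M id := e]] otherwise [M id := e]]]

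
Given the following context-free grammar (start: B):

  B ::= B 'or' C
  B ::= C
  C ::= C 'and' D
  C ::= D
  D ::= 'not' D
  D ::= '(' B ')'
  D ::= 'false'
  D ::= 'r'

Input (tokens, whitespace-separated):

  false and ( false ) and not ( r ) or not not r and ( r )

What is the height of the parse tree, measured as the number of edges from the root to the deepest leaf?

[B [B [C [C [C [D false]] and [D ( [B [C [D false]]] )]] and [D not [D ( [B [C [D r]]] )]]]] or [C [C [D not [D not [D r]]]] and [D ( [B [C [D r]]] )]]]

8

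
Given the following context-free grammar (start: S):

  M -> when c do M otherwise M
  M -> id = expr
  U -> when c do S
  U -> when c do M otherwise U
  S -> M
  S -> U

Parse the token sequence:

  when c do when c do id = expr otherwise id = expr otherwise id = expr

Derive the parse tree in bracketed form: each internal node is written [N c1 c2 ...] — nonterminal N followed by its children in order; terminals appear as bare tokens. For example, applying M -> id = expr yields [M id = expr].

S
M
when c do M otherwise M
when c do when c do M otherwise M otherwise M
when c do when c do id = expr otherwise M otherwise M
when c do when c do id = expr otherwise id = expr otherwise M
when c do when c do id = expr otherwise id = expr otherwise id = expr

[S [M when c do [M when c do [M id = expr] otherwise [M id = expr]] otherwise [M id = expr]]]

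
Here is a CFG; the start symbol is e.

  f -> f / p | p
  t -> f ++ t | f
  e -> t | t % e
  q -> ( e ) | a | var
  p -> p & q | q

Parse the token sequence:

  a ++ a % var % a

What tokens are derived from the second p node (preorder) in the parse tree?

a

[e [t [f [p [q a]]] ++ [t [f [p [q a]]]]] % [e [t [f [p [q var]]]] % [e [t [f [p [q a]]]]]]]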